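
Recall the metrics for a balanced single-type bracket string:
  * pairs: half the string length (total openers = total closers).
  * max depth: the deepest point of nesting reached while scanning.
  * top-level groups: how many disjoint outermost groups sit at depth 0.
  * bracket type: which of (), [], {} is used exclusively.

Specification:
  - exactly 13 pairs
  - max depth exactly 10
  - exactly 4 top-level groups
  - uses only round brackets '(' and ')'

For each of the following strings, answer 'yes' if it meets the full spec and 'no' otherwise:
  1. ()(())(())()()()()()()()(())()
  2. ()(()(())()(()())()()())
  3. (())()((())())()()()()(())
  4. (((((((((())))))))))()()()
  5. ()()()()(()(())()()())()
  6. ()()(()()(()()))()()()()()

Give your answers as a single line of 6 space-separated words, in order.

String 1 '()(())(())()()()()()()()(())()': depth seq [1 0 1 2 1 0 1 2 1 0 1 0 1 0 1 0 1 0 1 0 1 0 1 0 1 2 1 0 1 0]
  -> pairs=15 depth=2 groups=12 -> no
String 2 '()(()(())()(()())()()())': depth seq [1 0 1 2 1 2 3 2 1 2 1 2 3 2 3 2 1 2 1 2 1 2 1 0]
  -> pairs=12 depth=3 groups=2 -> no
String 3 '(())()((())())()()()()(())': depth seq [1 2 1 0 1 0 1 2 3 2 1 2 1 0 1 0 1 0 1 0 1 0 1 2 1 0]
  -> pairs=13 depth=3 groups=8 -> no
String 4 '(((((((((())))))))))()()()': depth seq [1 2 3 4 5 6 7 8 9 10 9 8 7 6 5 4 3 2 1 0 1 0 1 0 1 0]
  -> pairs=13 depth=10 groups=4 -> yes
String 5 '()()()()(()(())()()())()': depth seq [1 0 1 0 1 0 1 0 1 2 1 2 3 2 1 2 1 2 1 2 1 0 1 0]
  -> pairs=12 depth=3 groups=6 -> no
String 6 '()()(()()(()()))()()()()()': depth seq [1 0 1 0 1 2 1 2 1 2 3 2 3 2 1 0 1 0 1 0 1 0 1 0 1 0]
  -> pairs=13 depth=3 groups=8 -> no

Answer: no no no yes no no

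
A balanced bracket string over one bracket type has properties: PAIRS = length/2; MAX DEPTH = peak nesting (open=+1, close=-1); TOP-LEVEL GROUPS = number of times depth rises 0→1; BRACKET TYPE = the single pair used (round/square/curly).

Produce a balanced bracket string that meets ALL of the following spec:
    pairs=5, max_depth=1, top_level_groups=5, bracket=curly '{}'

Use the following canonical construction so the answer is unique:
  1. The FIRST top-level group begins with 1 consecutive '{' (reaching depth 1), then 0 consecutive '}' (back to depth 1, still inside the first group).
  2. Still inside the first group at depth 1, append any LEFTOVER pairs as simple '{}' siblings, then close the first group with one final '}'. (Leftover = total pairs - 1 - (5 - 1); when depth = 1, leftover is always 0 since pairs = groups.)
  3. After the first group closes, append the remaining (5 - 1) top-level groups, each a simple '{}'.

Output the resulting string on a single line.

Answer: {}{}{}{}{}

Derivation:
Spec: pairs=5 depth=1 groups=5
Leftover pairs = 5 - 1 - (5-1) = 0
First group: deep chain of depth 1 + 0 sibling pairs
Remaining 4 groups: simple '{}' each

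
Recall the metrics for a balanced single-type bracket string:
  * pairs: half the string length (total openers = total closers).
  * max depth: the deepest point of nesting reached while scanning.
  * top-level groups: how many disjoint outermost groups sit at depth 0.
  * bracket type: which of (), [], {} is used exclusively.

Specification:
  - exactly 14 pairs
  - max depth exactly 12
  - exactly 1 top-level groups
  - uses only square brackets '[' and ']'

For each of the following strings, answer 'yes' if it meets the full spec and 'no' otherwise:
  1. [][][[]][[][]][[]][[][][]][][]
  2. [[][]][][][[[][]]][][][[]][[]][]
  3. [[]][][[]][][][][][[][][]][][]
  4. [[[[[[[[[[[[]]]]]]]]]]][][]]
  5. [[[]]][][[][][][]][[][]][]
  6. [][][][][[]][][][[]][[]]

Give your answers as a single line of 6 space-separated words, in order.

String 1 '[][][[]][[][]][[]][[][][]][][]': depth seq [1 0 1 0 1 2 1 0 1 2 1 2 1 0 1 2 1 0 1 2 1 2 1 2 1 0 1 0 1 0]
  -> pairs=15 depth=2 groups=8 -> no
String 2 '[[][]][][][[[][]]][][][[]][[]][]': depth seq [1 2 1 2 1 0 1 0 1 0 1 2 3 2 3 2 1 0 1 0 1 0 1 2 1 0 1 2 1 0 1 0]
  -> pairs=16 depth=3 groups=9 -> no
String 3 '[[]][][[]][][][][][[][][]][][]': depth seq [1 2 1 0 1 0 1 2 1 0 1 0 1 0 1 0 1 0 1 2 1 2 1 2 1 0 1 0 1 0]
  -> pairs=15 depth=2 groups=10 -> no
String 4 '[[[[[[[[[[[[]]]]]]]]]]][][]]': depth seq [1 2 3 4 5 6 7 8 9 10 11 12 11 10 9 8 7 6 5 4 3 2 1 2 1 2 1 0]
  -> pairs=14 depth=12 groups=1 -> yes
String 5 '[[[]]][][[][][][]][[][]][]': depth seq [1 2 3 2 1 0 1 0 1 2 1 2 1 2 1 2 1 0 1 2 1 2 1 0 1 0]
  -> pairs=13 depth=3 groups=5 -> no
String 6 '[][][][][[]][][][[]][[]]': depth seq [1 0 1 0 1 0 1 0 1 2 1 0 1 0 1 0 1 2 1 0 1 2 1 0]
  -> pairs=12 depth=2 groups=9 -> no

Answer: no no no yes no no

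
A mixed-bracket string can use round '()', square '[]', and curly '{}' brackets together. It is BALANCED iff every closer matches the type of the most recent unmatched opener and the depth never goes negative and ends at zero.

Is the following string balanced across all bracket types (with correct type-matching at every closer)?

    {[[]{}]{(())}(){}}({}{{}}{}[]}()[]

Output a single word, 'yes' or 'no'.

Answer: no

Derivation:
pos 0: push '{'; stack = {
pos 1: push '['; stack = {[
pos 2: push '['; stack = {[[
pos 3: ']' matches '['; pop; stack = {[
pos 4: push '{'; stack = {[{
pos 5: '}' matches '{'; pop; stack = {[
pos 6: ']' matches '['; pop; stack = {
pos 7: push '{'; stack = {{
pos 8: push '('; stack = {{(
pos 9: push '('; stack = {{((
pos 10: ')' matches '('; pop; stack = {{(
pos 11: ')' matches '('; pop; stack = {{
pos 12: '}' matches '{'; pop; stack = {
pos 13: push '('; stack = {(
pos 14: ')' matches '('; pop; stack = {
pos 15: push '{'; stack = {{
pos 16: '}' matches '{'; pop; stack = {
pos 17: '}' matches '{'; pop; stack = (empty)
pos 18: push '('; stack = (
pos 19: push '{'; stack = ({
pos 20: '}' matches '{'; pop; stack = (
pos 21: push '{'; stack = ({
pos 22: push '{'; stack = ({{
pos 23: '}' matches '{'; pop; stack = ({
pos 24: '}' matches '{'; pop; stack = (
pos 25: push '{'; stack = ({
pos 26: '}' matches '{'; pop; stack = (
pos 27: push '['; stack = ([
pos 28: ']' matches '['; pop; stack = (
pos 29: saw closer '}' but top of stack is '(' (expected ')') → INVALID
Verdict: type mismatch at position 29: '}' closes '(' → no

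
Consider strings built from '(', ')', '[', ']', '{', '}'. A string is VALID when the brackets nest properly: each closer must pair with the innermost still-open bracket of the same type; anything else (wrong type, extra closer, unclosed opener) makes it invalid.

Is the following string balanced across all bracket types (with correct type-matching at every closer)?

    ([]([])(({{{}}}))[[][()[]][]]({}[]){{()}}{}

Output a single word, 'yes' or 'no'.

pos 0: push '('; stack = (
pos 1: push '['; stack = ([
pos 2: ']' matches '['; pop; stack = (
pos 3: push '('; stack = ((
pos 4: push '['; stack = (([
pos 5: ']' matches '['; pop; stack = ((
pos 6: ')' matches '('; pop; stack = (
pos 7: push '('; stack = ((
pos 8: push '('; stack = (((
pos 9: push '{'; stack = ((({
pos 10: push '{'; stack = ((({{
pos 11: push '{'; stack = ((({{{
pos 12: '}' matches '{'; pop; stack = ((({{
pos 13: '}' matches '{'; pop; stack = ((({
pos 14: '}' matches '{'; pop; stack = (((
pos 15: ')' matches '('; pop; stack = ((
pos 16: ')' matches '('; pop; stack = (
pos 17: push '['; stack = ([
pos 18: push '['; stack = ([[
pos 19: ']' matches '['; pop; stack = ([
pos 20: push '['; stack = ([[
pos 21: push '('; stack = ([[(
pos 22: ')' matches '('; pop; stack = ([[
pos 23: push '['; stack = ([[[
pos 24: ']' matches '['; pop; stack = ([[
pos 25: ']' matches '['; pop; stack = ([
pos 26: push '['; stack = ([[
pos 27: ']' matches '['; pop; stack = ([
pos 28: ']' matches '['; pop; stack = (
pos 29: push '('; stack = ((
pos 30: push '{'; stack = (({
pos 31: '}' matches '{'; pop; stack = ((
pos 32: push '['; stack = (([
pos 33: ']' matches '['; pop; stack = ((
pos 34: ')' matches '('; pop; stack = (
pos 35: push '{'; stack = ({
pos 36: push '{'; stack = ({{
pos 37: push '('; stack = ({{(
pos 38: ')' matches '('; pop; stack = ({{
pos 39: '}' matches '{'; pop; stack = ({
pos 40: '}' matches '{'; pop; stack = (
pos 41: push '{'; stack = ({
pos 42: '}' matches '{'; pop; stack = (
end: stack still non-empty (() → INVALID
Verdict: unclosed openers at end: ( → no

Answer: no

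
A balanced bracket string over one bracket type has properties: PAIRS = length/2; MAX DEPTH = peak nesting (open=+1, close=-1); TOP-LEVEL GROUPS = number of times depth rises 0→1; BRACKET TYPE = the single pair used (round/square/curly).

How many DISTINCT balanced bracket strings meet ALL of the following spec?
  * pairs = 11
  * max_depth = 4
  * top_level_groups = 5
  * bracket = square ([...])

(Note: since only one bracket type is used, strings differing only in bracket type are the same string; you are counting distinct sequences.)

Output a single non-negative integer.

Answer: 1225

Derivation:
Spec: pairs=11 depth=4 groups=5
Count(depth <= 4) = 3195
Count(depth <= 3) = 1970
Count(depth == 4) = 3195 - 1970 = 1225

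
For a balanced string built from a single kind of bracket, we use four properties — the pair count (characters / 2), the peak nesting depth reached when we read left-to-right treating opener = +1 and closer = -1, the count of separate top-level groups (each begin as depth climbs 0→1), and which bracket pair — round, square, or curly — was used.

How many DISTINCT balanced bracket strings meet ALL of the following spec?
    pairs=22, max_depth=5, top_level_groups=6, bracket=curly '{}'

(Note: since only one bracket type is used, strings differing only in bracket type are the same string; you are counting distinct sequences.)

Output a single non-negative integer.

Spec: pairs=22 depth=5 groups=6
Count(depth <= 5) = 1831403688
Count(depth <= 4) = 743408658
Count(depth == 5) = 1831403688 - 743408658 = 1087995030

Answer: 1087995030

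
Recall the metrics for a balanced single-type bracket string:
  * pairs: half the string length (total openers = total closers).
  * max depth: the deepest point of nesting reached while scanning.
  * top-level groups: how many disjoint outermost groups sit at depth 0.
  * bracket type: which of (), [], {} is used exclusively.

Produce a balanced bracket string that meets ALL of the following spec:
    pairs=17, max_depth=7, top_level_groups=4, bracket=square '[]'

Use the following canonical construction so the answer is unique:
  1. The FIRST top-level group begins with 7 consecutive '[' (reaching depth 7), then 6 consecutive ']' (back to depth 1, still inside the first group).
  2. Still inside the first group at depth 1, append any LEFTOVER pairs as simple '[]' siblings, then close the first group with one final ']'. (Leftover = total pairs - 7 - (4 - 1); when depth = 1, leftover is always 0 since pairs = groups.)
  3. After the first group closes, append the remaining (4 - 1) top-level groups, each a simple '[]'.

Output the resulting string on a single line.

Spec: pairs=17 depth=7 groups=4
Leftover pairs = 17 - 7 - (4-1) = 7
First group: deep chain of depth 7 + 7 sibling pairs
Remaining 3 groups: simple '[]' each

Answer: [[[[[[[]]]]]][][][][][][][]][][][]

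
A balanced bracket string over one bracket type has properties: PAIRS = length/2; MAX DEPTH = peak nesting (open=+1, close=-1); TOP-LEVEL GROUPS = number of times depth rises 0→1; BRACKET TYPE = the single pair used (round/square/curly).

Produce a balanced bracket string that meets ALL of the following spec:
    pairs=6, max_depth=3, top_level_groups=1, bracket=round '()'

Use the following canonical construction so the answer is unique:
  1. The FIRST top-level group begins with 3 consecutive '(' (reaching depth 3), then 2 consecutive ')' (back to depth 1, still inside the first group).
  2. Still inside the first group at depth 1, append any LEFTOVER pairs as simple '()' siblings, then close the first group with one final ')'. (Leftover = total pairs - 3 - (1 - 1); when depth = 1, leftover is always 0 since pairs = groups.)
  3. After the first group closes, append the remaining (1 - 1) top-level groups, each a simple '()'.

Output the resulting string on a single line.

Spec: pairs=6 depth=3 groups=1
Leftover pairs = 6 - 3 - (1-1) = 3
First group: deep chain of depth 3 + 3 sibling pairs
Remaining 0 groups: simple '()' each

Answer: ((())()()())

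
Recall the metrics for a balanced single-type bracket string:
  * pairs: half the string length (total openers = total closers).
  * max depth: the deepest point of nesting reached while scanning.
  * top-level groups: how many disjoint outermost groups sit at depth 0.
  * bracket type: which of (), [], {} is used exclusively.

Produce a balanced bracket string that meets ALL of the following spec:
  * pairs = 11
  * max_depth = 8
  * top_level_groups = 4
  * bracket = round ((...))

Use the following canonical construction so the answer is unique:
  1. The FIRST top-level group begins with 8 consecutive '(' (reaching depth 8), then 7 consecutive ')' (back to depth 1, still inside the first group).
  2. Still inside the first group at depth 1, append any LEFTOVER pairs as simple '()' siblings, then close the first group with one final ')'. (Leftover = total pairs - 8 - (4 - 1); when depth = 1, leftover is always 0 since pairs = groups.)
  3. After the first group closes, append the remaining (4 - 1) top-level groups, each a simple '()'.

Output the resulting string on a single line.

Spec: pairs=11 depth=8 groups=4
Leftover pairs = 11 - 8 - (4-1) = 0
First group: deep chain of depth 8 + 0 sibling pairs
Remaining 3 groups: simple '()' each

Answer: (((((((())))))))()()()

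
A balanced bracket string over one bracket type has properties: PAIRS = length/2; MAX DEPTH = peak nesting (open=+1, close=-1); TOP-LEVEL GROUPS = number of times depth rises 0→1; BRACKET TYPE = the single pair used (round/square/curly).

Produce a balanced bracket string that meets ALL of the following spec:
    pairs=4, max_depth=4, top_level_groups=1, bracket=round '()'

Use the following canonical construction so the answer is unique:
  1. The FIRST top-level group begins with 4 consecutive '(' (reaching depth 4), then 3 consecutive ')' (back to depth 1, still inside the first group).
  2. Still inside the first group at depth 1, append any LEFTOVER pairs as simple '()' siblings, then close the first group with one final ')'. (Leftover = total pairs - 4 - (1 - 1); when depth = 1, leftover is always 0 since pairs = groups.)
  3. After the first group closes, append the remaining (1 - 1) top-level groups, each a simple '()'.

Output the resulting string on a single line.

Answer: (((())))

Derivation:
Spec: pairs=4 depth=4 groups=1
Leftover pairs = 4 - 4 - (1-1) = 0
First group: deep chain of depth 4 + 0 sibling pairs
Remaining 0 groups: simple '()' each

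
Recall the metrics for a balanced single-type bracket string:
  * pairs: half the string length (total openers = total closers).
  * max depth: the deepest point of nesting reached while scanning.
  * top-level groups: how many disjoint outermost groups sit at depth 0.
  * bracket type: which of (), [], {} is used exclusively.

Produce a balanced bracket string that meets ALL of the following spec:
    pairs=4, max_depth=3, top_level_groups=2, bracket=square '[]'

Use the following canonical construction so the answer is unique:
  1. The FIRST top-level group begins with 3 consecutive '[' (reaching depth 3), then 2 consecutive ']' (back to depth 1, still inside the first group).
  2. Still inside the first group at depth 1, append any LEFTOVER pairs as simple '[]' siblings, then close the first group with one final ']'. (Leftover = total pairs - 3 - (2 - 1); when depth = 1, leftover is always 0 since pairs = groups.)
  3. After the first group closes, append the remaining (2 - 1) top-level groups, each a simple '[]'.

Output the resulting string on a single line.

Answer: [[[]]][]

Derivation:
Spec: pairs=4 depth=3 groups=2
Leftover pairs = 4 - 3 - (2-1) = 0
First group: deep chain of depth 3 + 0 sibling pairs
Remaining 1 groups: simple '[]' each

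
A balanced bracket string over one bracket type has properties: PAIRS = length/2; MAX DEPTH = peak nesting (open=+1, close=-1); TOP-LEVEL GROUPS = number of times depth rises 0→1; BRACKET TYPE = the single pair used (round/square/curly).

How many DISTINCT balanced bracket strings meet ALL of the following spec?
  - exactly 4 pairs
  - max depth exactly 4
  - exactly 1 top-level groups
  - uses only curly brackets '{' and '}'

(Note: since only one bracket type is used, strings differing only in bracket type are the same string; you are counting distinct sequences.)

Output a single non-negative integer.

Spec: pairs=4 depth=4 groups=1
Count(depth <= 4) = 5
Count(depth <= 3) = 4
Count(depth == 4) = 5 - 4 = 1

Answer: 1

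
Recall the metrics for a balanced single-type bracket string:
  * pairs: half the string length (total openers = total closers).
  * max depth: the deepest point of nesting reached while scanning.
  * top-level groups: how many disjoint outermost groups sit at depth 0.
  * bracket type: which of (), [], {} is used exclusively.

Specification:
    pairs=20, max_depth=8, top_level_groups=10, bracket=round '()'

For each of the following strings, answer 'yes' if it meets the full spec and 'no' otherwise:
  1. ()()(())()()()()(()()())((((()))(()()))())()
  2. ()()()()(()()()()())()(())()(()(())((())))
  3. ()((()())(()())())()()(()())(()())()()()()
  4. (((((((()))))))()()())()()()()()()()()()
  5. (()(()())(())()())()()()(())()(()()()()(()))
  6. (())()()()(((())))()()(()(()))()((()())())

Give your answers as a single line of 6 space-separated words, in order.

Answer: no no no yes no no

Derivation:
String 1 '()()(())()()()()(()()())((((()))(()()))())()': depth seq [1 0 1 0 1 2 1 0 1 0 1 0 1 0 1 0 1 2 1 2 1 2 1 0 1 2 3 4 5 4 3 2 3 4 3 4 3 2 1 2 1 0 1 0]
  -> pairs=22 depth=5 groups=10 -> no
String 2 '()()()()(()()()()())()(())()(()(())((())))': depth seq [1 0 1 0 1 0 1 0 1 2 1 2 1 2 1 2 1 2 1 0 1 0 1 2 1 0 1 0 1 2 1 2 3 2 1 2 3 4 3 2 1 0]
  -> pairs=21 depth=4 groups=9 -> no
String 3 '()((()())(()())())()()(()())(()())()()()()': depth seq [1 0 1 2 3 2 3 2 1 2 3 2 3 2 1 2 1 0 1 0 1 0 1 2 1 2 1 0 1 2 1 2 1 0 1 0 1 0 1 0 1 0]
  -> pairs=21 depth=3 groups=10 -> no
String 4 '(((((((()))))))()()())()()()()()()()()()': depth seq [1 2 3 4 5 6 7 8 7 6 5 4 3 2 1 2 1 2 1 2 1 0 1 0 1 0 1 0 1 0 1 0 1 0 1 0 1 0 1 0]
  -> pairs=20 depth=8 groups=10 -> yes
String 5 '(()(()())(())()())()()()(())()(()()()()(()))': depth seq [1 2 1 2 3 2 3 2 1 2 3 2 1 2 1 2 1 0 1 0 1 0 1 0 1 2 1 0 1 0 1 2 1 2 1 2 1 2 1 2 3 2 1 0]
  -> pairs=22 depth=3 groups=7 -> no
String 6 '(())()()()(((())))()()(()(()))()((()())())': depth seq [1 2 1 0 1 0 1 0 1 0 1 2 3 4 3 2 1 0 1 0 1 0 1 2 1 2 3 2 1 0 1 0 1 2 3 2 3 2 1 2 1 0]
  -> pairs=21 depth=4 groups=10 -> no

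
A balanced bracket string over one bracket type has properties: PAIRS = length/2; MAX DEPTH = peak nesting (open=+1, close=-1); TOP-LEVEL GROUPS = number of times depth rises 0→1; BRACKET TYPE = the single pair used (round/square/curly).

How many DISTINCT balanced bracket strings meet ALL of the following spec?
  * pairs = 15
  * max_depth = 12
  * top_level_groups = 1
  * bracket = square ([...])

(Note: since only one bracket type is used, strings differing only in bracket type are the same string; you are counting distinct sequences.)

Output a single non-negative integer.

Answer: 2225

Derivation:
Spec: pairs=15 depth=12 groups=1
Count(depth <= 12) = 2674117
Count(depth <= 11) = 2671892
Count(depth == 12) = 2674117 - 2671892 = 2225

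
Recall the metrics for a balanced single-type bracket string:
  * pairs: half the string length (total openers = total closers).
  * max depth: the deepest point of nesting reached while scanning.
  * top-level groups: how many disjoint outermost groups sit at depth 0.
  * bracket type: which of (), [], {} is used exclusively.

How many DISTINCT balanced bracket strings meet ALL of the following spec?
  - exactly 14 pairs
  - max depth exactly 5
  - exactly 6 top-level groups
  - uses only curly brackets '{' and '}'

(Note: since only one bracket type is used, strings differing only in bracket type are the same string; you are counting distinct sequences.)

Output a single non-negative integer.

Answer: 15609

Derivation:
Spec: pairs=14 depth=5 groups=6
Count(depth <= 5) = 81624
Count(depth <= 4) = 66015
Count(depth == 5) = 81624 - 66015 = 15609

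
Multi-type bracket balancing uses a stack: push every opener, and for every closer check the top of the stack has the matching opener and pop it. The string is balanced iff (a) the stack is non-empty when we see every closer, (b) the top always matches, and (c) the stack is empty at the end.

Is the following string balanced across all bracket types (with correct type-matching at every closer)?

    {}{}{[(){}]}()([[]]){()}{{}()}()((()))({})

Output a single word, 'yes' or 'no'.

pos 0: push '{'; stack = {
pos 1: '}' matches '{'; pop; stack = (empty)
pos 2: push '{'; stack = {
pos 3: '}' matches '{'; pop; stack = (empty)
pos 4: push '{'; stack = {
pos 5: push '['; stack = {[
pos 6: push '('; stack = {[(
pos 7: ')' matches '('; pop; stack = {[
pos 8: push '{'; stack = {[{
pos 9: '}' matches '{'; pop; stack = {[
pos 10: ']' matches '['; pop; stack = {
pos 11: '}' matches '{'; pop; stack = (empty)
pos 12: push '('; stack = (
pos 13: ')' matches '('; pop; stack = (empty)
pos 14: push '('; stack = (
pos 15: push '['; stack = ([
pos 16: push '['; stack = ([[
pos 17: ']' matches '['; pop; stack = ([
pos 18: ']' matches '['; pop; stack = (
pos 19: ')' matches '('; pop; stack = (empty)
pos 20: push '{'; stack = {
pos 21: push '('; stack = {(
pos 22: ')' matches '('; pop; stack = {
pos 23: '}' matches '{'; pop; stack = (empty)
pos 24: push '{'; stack = {
pos 25: push '{'; stack = {{
pos 26: '}' matches '{'; pop; stack = {
pos 27: push '('; stack = {(
pos 28: ')' matches '('; pop; stack = {
pos 29: '}' matches '{'; pop; stack = (empty)
pos 30: push '('; stack = (
pos 31: ')' matches '('; pop; stack = (empty)
pos 32: push '('; stack = (
pos 33: push '('; stack = ((
pos 34: push '('; stack = (((
pos 35: ')' matches '('; pop; stack = ((
pos 36: ')' matches '('; pop; stack = (
pos 37: ')' matches '('; pop; stack = (empty)
pos 38: push '('; stack = (
pos 39: push '{'; stack = ({
pos 40: '}' matches '{'; pop; stack = (
pos 41: ')' matches '('; pop; stack = (empty)
end: stack empty → VALID
Verdict: properly nested → yes

Answer: yes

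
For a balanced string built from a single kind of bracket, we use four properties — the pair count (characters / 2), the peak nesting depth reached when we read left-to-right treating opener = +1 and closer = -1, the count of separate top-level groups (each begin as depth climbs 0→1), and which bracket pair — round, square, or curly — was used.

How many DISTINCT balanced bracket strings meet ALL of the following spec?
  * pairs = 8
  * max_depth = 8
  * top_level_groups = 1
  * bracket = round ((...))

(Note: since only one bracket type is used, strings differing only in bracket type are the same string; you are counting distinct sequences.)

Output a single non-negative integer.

Spec: pairs=8 depth=8 groups=1
Count(depth <= 8) = 429
Count(depth <= 7) = 428
Count(depth == 8) = 429 - 428 = 1

Answer: 1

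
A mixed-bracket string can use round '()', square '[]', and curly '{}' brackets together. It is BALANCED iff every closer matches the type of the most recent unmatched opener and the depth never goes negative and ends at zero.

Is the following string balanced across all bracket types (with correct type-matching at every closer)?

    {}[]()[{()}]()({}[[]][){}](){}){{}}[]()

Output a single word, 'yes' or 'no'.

pos 0: push '{'; stack = {
pos 1: '}' matches '{'; pop; stack = (empty)
pos 2: push '['; stack = [
pos 3: ']' matches '['; pop; stack = (empty)
pos 4: push '('; stack = (
pos 5: ')' matches '('; pop; stack = (empty)
pos 6: push '['; stack = [
pos 7: push '{'; stack = [{
pos 8: push '('; stack = [{(
pos 9: ')' matches '('; pop; stack = [{
pos 10: '}' matches '{'; pop; stack = [
pos 11: ']' matches '['; pop; stack = (empty)
pos 12: push '('; stack = (
pos 13: ')' matches '('; pop; stack = (empty)
pos 14: push '('; stack = (
pos 15: push '{'; stack = ({
pos 16: '}' matches '{'; pop; stack = (
pos 17: push '['; stack = ([
pos 18: push '['; stack = ([[
pos 19: ']' matches '['; pop; stack = ([
pos 20: ']' matches '['; pop; stack = (
pos 21: push '['; stack = ([
pos 22: saw closer ')' but top of stack is '[' (expected ']') → INVALID
Verdict: type mismatch at position 22: ')' closes '[' → no

Answer: no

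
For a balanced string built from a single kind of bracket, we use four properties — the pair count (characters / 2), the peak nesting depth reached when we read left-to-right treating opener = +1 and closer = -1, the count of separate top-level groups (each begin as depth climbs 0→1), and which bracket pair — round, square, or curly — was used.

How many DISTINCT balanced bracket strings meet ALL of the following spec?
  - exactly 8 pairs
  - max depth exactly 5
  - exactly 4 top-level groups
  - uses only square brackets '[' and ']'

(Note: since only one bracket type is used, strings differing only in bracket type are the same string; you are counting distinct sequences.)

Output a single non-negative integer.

Answer: 4

Derivation:
Spec: pairs=8 depth=5 groups=4
Count(depth <= 5) = 165
Count(depth <= 4) = 161
Count(depth == 5) = 165 - 161 = 4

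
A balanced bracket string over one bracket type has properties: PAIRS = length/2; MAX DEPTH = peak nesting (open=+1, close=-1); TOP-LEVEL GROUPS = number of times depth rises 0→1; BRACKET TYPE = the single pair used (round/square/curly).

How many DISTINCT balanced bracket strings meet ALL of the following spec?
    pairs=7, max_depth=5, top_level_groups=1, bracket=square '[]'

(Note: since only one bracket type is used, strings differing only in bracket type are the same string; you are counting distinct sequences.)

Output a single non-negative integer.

Answer: 33

Derivation:
Spec: pairs=7 depth=5 groups=1
Count(depth <= 5) = 122
Count(depth <= 4) = 89
Count(depth == 5) = 122 - 89 = 33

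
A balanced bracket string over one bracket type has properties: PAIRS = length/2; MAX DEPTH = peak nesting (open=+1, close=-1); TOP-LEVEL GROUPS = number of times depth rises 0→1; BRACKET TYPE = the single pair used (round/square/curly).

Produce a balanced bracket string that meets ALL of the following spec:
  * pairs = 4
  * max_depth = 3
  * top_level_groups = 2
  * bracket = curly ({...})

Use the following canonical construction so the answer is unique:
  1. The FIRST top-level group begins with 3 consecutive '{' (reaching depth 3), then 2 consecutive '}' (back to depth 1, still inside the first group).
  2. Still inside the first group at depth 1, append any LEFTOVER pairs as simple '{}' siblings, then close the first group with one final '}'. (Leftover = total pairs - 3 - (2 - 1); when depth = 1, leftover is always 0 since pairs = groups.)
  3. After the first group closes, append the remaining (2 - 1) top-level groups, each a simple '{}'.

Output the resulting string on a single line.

Spec: pairs=4 depth=3 groups=2
Leftover pairs = 4 - 3 - (2-1) = 0
First group: deep chain of depth 3 + 0 sibling pairs
Remaining 1 groups: simple '{}' each

Answer: {{{}}}{}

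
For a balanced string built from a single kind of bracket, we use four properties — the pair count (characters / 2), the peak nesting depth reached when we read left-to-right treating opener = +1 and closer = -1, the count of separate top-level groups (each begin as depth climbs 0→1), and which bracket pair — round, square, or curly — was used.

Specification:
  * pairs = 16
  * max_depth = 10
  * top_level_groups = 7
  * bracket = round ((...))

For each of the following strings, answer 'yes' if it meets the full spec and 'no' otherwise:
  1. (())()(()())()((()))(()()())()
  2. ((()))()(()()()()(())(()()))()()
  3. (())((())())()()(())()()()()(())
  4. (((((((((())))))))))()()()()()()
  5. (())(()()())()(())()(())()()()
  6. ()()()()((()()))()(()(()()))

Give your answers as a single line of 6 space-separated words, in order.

Answer: no no no yes no no

Derivation:
String 1 '(())()(()())()((()))(()()())()': depth seq [1 2 1 0 1 0 1 2 1 2 1 0 1 0 1 2 3 2 1 0 1 2 1 2 1 2 1 0 1 0]
  -> pairs=15 depth=3 groups=7 -> no
String 2 '((()))()(()()()()(())(()()))()()': depth seq [1 2 3 2 1 0 1 0 1 2 1 2 1 2 1 2 1 2 3 2 1 2 3 2 3 2 1 0 1 0 1 0]
  -> pairs=16 depth=3 groups=5 -> no
String 3 '(())((())())()()(())()()()()(())': depth seq [1 2 1 0 1 2 3 2 1 2 1 0 1 0 1 0 1 2 1 0 1 0 1 0 1 0 1 0 1 2 1 0]
  -> pairs=16 depth=3 groups=10 -> no
String 4 '(((((((((())))))))))()()()()()()': depth seq [1 2 3 4 5 6 7 8 9 10 9 8 7 6 5 4 3 2 1 0 1 0 1 0 1 0 1 0 1 0 1 0]
  -> pairs=16 depth=10 groups=7 -> yes
String 5 '(())(()()())()(())()(())()()()': depth seq [1 2 1 0 1 2 1 2 1 2 1 0 1 0 1 2 1 0 1 0 1 2 1 0 1 0 1 0 1 0]
  -> pairs=15 depth=2 groups=9 -> no
String 6 '()()()()((()()))()(()(()()))': depth seq [1 0 1 0 1 0 1 0 1 2 3 2 3 2 1 0 1 0 1 2 1 2 3 2 3 2 1 0]
  -> pairs=14 depth=3 groups=7 -> no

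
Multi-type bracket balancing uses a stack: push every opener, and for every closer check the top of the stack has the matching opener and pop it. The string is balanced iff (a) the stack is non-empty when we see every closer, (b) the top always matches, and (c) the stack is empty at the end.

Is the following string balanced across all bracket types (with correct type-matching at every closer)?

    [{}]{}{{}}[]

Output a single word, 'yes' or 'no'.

Answer: yes

Derivation:
pos 0: push '['; stack = [
pos 1: push '{'; stack = [{
pos 2: '}' matches '{'; pop; stack = [
pos 3: ']' matches '['; pop; stack = (empty)
pos 4: push '{'; stack = {
pos 5: '}' matches '{'; pop; stack = (empty)
pos 6: push '{'; stack = {
pos 7: push '{'; stack = {{
pos 8: '}' matches '{'; pop; stack = {
pos 9: '}' matches '{'; pop; stack = (empty)
pos 10: push '['; stack = [
pos 11: ']' matches '['; pop; stack = (empty)
end: stack empty → VALID
Verdict: properly nested → yes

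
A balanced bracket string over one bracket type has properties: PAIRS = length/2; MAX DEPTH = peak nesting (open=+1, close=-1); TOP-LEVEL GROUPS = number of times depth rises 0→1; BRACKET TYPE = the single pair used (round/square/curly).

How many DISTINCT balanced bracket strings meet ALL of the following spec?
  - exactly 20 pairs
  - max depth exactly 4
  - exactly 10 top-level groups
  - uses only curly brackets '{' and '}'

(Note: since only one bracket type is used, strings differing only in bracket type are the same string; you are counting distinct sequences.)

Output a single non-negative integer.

Spec: pairs=20 depth=4 groups=10
Count(depth <= 4) = 7416615
Count(depth <= 3) = 3317445
Count(depth == 4) = 7416615 - 3317445 = 4099170

Answer: 4099170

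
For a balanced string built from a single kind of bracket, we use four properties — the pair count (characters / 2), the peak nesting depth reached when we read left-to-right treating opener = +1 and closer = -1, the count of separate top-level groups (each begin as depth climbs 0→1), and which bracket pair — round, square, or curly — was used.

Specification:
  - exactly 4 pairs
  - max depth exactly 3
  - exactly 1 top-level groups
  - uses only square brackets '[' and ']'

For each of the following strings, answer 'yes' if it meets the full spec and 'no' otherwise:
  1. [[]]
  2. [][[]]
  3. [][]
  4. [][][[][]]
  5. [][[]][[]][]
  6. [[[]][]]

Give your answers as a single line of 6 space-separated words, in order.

Answer: no no no no no yes

Derivation:
String 1 '[[]]': depth seq [1 2 1 0]
  -> pairs=2 depth=2 groups=1 -> no
String 2 '[][[]]': depth seq [1 0 1 2 1 0]
  -> pairs=3 depth=2 groups=2 -> no
String 3 '[][]': depth seq [1 0 1 0]
  -> pairs=2 depth=1 groups=2 -> no
String 4 '[][][[][]]': depth seq [1 0 1 0 1 2 1 2 1 0]
  -> pairs=5 depth=2 groups=3 -> no
String 5 '[][[]][[]][]': depth seq [1 0 1 2 1 0 1 2 1 0 1 0]
  -> pairs=6 depth=2 groups=4 -> no
String 6 '[[[]][]]': depth seq [1 2 3 2 1 2 1 0]
  -> pairs=4 depth=3 groups=1 -> yes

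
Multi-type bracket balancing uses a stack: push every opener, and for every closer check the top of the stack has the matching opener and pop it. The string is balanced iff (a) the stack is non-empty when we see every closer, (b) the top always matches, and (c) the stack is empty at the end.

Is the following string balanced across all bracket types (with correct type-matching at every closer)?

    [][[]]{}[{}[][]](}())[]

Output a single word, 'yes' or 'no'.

Answer: no

Derivation:
pos 0: push '['; stack = [
pos 1: ']' matches '['; pop; stack = (empty)
pos 2: push '['; stack = [
pos 3: push '['; stack = [[
pos 4: ']' matches '['; pop; stack = [
pos 5: ']' matches '['; pop; stack = (empty)
pos 6: push '{'; stack = {
pos 7: '}' matches '{'; pop; stack = (empty)
pos 8: push '['; stack = [
pos 9: push '{'; stack = [{
pos 10: '}' matches '{'; pop; stack = [
pos 11: push '['; stack = [[
pos 12: ']' matches '['; pop; stack = [
pos 13: push '['; stack = [[
pos 14: ']' matches '['; pop; stack = [
pos 15: ']' matches '['; pop; stack = (empty)
pos 16: push '('; stack = (
pos 17: saw closer '}' but top of stack is '(' (expected ')') → INVALID
Verdict: type mismatch at position 17: '}' closes '(' → no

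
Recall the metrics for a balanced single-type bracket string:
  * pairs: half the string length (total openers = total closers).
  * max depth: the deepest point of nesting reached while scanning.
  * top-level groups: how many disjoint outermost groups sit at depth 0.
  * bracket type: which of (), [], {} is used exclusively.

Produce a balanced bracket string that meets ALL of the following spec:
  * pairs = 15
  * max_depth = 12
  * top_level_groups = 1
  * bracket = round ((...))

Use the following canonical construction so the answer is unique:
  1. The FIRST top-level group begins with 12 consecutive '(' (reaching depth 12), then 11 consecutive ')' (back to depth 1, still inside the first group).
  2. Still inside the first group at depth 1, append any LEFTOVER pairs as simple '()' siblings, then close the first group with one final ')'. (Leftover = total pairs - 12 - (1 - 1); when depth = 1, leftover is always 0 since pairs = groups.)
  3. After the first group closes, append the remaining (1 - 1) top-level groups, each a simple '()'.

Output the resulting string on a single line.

Spec: pairs=15 depth=12 groups=1
Leftover pairs = 15 - 12 - (1-1) = 3
First group: deep chain of depth 12 + 3 sibling pairs
Remaining 0 groups: simple '()' each

Answer: (((((((((((()))))))))))()()())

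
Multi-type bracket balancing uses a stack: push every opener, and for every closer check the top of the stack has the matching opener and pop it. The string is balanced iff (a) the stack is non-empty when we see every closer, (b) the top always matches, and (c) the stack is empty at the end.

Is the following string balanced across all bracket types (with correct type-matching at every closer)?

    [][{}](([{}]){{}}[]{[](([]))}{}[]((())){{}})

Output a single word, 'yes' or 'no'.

pos 0: push '['; stack = [
pos 1: ']' matches '['; pop; stack = (empty)
pos 2: push '['; stack = [
pos 3: push '{'; stack = [{
pos 4: '}' matches '{'; pop; stack = [
pos 5: ']' matches '['; pop; stack = (empty)
pos 6: push '('; stack = (
pos 7: push '('; stack = ((
pos 8: push '['; stack = (([
pos 9: push '{'; stack = (([{
pos 10: '}' matches '{'; pop; stack = (([
pos 11: ']' matches '['; pop; stack = ((
pos 12: ')' matches '('; pop; stack = (
pos 13: push '{'; stack = ({
pos 14: push '{'; stack = ({{
pos 15: '}' matches '{'; pop; stack = ({
pos 16: '}' matches '{'; pop; stack = (
pos 17: push '['; stack = ([
pos 18: ']' matches '['; pop; stack = (
pos 19: push '{'; stack = ({
pos 20: push '['; stack = ({[
pos 21: ']' matches '['; pop; stack = ({
pos 22: push '('; stack = ({(
pos 23: push '('; stack = ({((
pos 24: push '['; stack = ({(([
pos 25: ']' matches '['; pop; stack = ({((
pos 26: ')' matches '('; pop; stack = ({(
pos 27: ')' matches '('; pop; stack = ({
pos 28: '}' matches '{'; pop; stack = (
pos 29: push '{'; stack = ({
pos 30: '}' matches '{'; pop; stack = (
pos 31: push '['; stack = ([
pos 32: ']' matches '['; pop; stack = (
pos 33: push '('; stack = ((
pos 34: push '('; stack = (((
pos 35: push '('; stack = ((((
pos 36: ')' matches '('; pop; stack = (((
pos 37: ')' matches '('; pop; stack = ((
pos 38: ')' matches '('; pop; stack = (
pos 39: push '{'; stack = ({
pos 40: push '{'; stack = ({{
pos 41: '}' matches '{'; pop; stack = ({
pos 42: '}' matches '{'; pop; stack = (
pos 43: ')' matches '('; pop; stack = (empty)
end: stack empty → VALID
Verdict: properly nested → yes

Answer: yes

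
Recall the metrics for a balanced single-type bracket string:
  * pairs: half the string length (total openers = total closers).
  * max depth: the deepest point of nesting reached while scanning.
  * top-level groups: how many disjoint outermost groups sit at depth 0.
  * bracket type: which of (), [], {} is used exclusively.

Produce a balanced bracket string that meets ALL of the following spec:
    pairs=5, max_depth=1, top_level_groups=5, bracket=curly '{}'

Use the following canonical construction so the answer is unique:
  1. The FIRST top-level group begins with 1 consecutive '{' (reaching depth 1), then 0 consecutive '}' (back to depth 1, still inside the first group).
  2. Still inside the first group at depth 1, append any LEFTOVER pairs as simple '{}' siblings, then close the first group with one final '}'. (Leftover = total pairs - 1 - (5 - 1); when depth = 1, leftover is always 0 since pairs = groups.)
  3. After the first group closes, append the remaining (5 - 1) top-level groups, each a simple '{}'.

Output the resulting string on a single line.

Answer: {}{}{}{}{}

Derivation:
Spec: pairs=5 depth=1 groups=5
Leftover pairs = 5 - 1 - (5-1) = 0
First group: deep chain of depth 1 + 0 sibling pairs
Remaining 4 groups: simple '{}' each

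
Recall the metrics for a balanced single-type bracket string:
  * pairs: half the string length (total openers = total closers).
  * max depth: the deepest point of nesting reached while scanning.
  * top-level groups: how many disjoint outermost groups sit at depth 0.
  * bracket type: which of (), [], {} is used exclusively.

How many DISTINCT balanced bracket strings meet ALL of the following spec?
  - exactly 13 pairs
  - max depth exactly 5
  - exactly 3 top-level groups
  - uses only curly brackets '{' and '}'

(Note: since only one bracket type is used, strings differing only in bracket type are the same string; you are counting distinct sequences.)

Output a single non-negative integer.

Spec: pairs=13 depth=5 groups=3
Count(depth <= 5) = 109497
Count(depth <= 4) = 61890
Count(depth == 5) = 109497 - 61890 = 47607

Answer: 47607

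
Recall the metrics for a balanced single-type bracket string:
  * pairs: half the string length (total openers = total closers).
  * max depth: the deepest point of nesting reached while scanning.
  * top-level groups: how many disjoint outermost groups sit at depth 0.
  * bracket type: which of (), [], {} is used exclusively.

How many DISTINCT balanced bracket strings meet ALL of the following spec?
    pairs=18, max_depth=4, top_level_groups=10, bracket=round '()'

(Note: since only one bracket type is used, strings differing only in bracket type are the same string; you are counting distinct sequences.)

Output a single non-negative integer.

Spec: pairs=18 depth=4 groups=10
Count(depth <= 4) = 517420
Count(depth <= 3) = 309605
Count(depth == 4) = 517420 - 309605 = 207815

Answer: 207815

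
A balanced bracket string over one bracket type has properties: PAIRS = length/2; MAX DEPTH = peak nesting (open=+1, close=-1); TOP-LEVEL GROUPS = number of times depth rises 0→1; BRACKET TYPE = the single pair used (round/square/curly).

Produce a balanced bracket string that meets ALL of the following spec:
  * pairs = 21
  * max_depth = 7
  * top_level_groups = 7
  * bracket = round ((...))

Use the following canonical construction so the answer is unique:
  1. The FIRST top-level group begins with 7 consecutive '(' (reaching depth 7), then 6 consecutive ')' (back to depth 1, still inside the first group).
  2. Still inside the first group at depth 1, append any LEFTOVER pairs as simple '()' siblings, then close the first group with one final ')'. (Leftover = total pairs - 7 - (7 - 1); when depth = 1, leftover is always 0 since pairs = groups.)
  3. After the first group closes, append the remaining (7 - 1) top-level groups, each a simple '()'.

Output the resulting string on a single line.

Spec: pairs=21 depth=7 groups=7
Leftover pairs = 21 - 7 - (7-1) = 8
First group: deep chain of depth 7 + 8 sibling pairs
Remaining 6 groups: simple '()' each

Answer: ((((((())))))()()()()()()()())()()()()()()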